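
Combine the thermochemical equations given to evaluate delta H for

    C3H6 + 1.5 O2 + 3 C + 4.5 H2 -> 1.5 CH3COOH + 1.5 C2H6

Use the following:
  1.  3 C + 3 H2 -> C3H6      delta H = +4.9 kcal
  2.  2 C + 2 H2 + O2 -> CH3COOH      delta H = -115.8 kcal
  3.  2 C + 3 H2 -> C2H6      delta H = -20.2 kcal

delta H = -208.9 kcal

eq. 1 reversed (C3H6 must end up as a reactant): -4.9 kcal
eq. 2 × 3/2 (scale by 3/2 for the 3/2 CH3COOH): (3/2)·(-115.8) = -173.7 kcal
eq. 3 × 3/2 (scale by 3/2 for the 3/2 C2H6): (3/2)·(-20.2) = -30.3 kcal
Since enthalpy is a state function, delta H = (-1)·(+4.9) + (3/2)·(-115.8) + (3/2)·(-20.2) = -208.9 kcal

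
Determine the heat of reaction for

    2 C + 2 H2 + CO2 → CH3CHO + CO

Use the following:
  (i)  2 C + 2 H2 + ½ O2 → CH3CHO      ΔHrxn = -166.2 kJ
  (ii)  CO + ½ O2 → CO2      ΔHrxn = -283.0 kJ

(i) as written (CH3CHO already on the product side): -166.2 kJ
(ii) reversed (CO must end up as a product): +283.0 kJ
Summing the manipulated equations, ΔHrxn = (-166.2) + (+283.0) = 116.8 kJ

ΔHrxn = 116.8 kJ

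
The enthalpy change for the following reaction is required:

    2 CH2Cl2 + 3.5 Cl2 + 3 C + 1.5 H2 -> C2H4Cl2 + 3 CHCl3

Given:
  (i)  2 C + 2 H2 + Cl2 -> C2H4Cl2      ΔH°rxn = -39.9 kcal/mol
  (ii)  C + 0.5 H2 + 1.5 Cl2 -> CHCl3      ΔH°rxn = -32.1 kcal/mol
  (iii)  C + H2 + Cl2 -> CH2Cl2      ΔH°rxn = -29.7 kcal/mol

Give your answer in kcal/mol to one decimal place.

ΔH°rxn = -76.8 kcal/mol

(i) as written: -39.9 kcal/mol
(ii) × 3: (3)·(-32.1) = -96.3 kcal/mol
(iii) reversed and × 2: (-2)·(-29.7) = +59.4 kcal/mol
ΔH°rxn = (-39.9) + (-96.3) + (+59.4) = -76.8 kcal/mol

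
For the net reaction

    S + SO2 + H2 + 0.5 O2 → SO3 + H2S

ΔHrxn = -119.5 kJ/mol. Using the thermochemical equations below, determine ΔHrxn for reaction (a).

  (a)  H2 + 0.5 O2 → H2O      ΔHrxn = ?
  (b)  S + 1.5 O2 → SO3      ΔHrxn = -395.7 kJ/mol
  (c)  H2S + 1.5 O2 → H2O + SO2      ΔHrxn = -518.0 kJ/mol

ΔHrxn = -241.8 kJ/mol

(a) as written: contributes x
(b) as written: -395.7 kJ/mol
(c) reversed: +518.0 kJ/mol
-119.5 = (-395.7) + (+518.0) + x
x = (-119.5 − (+122.3)) / (1) = -241.8 kJ/mol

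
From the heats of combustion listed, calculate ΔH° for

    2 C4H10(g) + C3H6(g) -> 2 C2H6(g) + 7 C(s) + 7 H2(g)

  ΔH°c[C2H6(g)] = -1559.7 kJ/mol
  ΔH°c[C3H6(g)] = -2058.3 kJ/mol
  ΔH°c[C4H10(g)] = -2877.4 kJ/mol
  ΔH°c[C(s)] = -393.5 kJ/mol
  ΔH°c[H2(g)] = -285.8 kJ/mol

ΔH° = 61.4 kJ/mol

With combustion enthalpies, reactants minus products:
= [2·(-2877.4) + 1·(-2058.3)] − [2·(-1559.7) + 7·(-393.5) + 7·(-285.8)]
= 61.4 kJ/mol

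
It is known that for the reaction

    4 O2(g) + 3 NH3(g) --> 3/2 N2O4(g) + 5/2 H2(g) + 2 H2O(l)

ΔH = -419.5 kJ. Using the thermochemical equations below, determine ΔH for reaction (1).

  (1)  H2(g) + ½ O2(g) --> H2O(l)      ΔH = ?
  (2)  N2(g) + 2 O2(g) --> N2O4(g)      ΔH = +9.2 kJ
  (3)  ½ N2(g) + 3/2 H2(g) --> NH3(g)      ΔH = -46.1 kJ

(1) × 2 (scale by 2 for the 2 H2O(l)): contributes 2·x
(2) × 3/2 (×3/2 to match 3/2 N2O4(g) in the target): (3/2)·(+9.2) = +13.8 kJ
(3) reversed and × 3 (NH3(g) must end up as a reactant; scale by 3 for the 3 NH3(g)): (-3)·(-46.1) = +138.3 kJ
-419.5 = (+13.8) + (+138.3) + 2·x
x = (-419.5 − (+152.1)) / (2) = -285.8 kJ

ΔH = -285.8 kJ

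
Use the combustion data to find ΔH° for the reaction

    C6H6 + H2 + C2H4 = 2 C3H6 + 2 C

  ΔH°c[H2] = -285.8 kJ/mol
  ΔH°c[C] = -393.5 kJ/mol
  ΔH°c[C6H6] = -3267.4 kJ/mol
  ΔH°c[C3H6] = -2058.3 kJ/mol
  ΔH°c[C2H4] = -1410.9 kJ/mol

ΔH° = -60.5 kJ/mol

With combustion enthalpies, reactants minus products:
= [1·(-3267.4) + 1·(-285.8) + 1·(-1410.9)] − [2·(-2058.3) + 2·(-393.5)]
= -60.5 kJ/mol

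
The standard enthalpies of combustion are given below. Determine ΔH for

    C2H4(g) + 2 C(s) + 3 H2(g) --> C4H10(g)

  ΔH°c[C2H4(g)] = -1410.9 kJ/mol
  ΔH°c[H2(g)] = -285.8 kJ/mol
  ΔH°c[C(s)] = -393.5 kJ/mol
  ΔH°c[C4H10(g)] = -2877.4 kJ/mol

Using ΔH = Σ nΔHc°(reactants) − Σ nΔHc°(products):
= [1·(-1410.9) + 2·(-393.5) + 3·(-285.8)] − [1·(-2877.4)]
= -177.9 kJ/mol

ΔH = -177.9 kJ/mol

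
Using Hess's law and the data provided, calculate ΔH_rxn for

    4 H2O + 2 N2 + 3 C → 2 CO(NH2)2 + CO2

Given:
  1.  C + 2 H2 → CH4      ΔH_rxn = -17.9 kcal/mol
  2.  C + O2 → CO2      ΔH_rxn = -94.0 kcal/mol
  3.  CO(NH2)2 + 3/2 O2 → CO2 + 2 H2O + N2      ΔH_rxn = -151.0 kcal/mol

ΔH_rxn = 20.0 kcal/mol

eq. 1: not needed.
eq. 2 × 3: (3)·(-94.0) = -282.0 kcal/mol
eq. 3 reversed and × 2: (-2)·(-151.0) = +302.0 kcal/mol
ΔH_rxn = (-282.0) + (+302.0) = 20.0 kcal/mol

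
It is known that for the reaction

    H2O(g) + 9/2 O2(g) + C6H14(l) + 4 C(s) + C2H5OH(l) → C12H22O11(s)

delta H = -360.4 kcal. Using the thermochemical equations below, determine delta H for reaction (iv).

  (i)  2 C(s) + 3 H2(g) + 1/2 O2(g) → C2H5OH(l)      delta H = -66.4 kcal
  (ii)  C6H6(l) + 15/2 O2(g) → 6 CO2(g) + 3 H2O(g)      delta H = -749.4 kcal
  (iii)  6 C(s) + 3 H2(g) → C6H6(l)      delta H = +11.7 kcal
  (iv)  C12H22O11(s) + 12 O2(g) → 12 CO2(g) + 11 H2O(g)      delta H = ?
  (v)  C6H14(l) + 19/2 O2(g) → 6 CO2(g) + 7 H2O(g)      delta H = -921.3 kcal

(i) reversed (C2H5OH(l) must end up as a reactant): +66.4 kcal
(ii) as written: -749.4 kcal
(iii) as written: +11.7 kcal
(iv) reversed (reverse to put C12H22O11(s) on the product side): contributes −x
(v) as written (C6H14(l) already on the reactant side): -921.3 kcal
-360.4 = (+66.4) + (-749.4) + (+11.7) + (-921.3) − x
x = (-360.4 − (-1592.6)) / (-1) = -1232.2 kcal

delta H = -1232.2 kcal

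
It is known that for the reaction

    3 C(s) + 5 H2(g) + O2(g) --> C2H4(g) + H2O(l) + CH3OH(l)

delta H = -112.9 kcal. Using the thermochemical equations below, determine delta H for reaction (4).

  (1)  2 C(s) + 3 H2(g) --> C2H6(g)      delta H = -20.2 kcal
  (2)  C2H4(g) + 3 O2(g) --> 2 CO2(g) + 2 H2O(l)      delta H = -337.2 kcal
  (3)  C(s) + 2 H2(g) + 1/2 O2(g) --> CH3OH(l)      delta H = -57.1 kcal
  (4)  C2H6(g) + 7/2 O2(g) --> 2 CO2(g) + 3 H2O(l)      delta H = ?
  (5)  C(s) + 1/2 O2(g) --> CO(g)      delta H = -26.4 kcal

(1) as written: -20.2 kcal
(2) reversed (C2H4(g) must end up as a product): +337.2 kcal
(3) as written (CH3OH(l) already on the product side): -57.1 kcal
(4) as written: contributes x
(5): not needed (CO(g) appears nowhere else).
-112.9 = (-20.2) + (+337.2) + (-57.1) + x
x = (-112.9 − (+259.9)) / (1) = -372.8 kcal

delta H = -372.8 kcal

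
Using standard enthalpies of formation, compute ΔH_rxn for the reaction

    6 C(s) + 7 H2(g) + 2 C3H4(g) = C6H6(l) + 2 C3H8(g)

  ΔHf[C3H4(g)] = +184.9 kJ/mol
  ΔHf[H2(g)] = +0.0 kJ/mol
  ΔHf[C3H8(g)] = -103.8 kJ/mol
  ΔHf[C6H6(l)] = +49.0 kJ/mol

Products: 1·(+49.0) + 2·(-103.8) = -158.6
Reactants: 6·(+0.0) + 7·(+0.0) + 2·(+184.9) = +369.8
ΔH_rxn = (-158.6) − (+369.8) = -528.4 kJ/mol

ΔH_rxn = -528.4 kJ/mol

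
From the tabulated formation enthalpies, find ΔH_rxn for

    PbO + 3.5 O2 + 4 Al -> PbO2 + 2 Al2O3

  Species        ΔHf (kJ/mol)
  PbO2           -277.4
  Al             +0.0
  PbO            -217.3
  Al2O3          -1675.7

Products: 1·(-277.4) + 2·(-1675.7) = -3628.8
Reactants: 1·(-217.3) + 7/2·(+0.0) + 4·(+0.0) = -217.3
ΔH_rxn = (-3628.8) − (-217.3) = -3411.5 kJ/mol

ΔH_rxn = -3411.5 kJ/mol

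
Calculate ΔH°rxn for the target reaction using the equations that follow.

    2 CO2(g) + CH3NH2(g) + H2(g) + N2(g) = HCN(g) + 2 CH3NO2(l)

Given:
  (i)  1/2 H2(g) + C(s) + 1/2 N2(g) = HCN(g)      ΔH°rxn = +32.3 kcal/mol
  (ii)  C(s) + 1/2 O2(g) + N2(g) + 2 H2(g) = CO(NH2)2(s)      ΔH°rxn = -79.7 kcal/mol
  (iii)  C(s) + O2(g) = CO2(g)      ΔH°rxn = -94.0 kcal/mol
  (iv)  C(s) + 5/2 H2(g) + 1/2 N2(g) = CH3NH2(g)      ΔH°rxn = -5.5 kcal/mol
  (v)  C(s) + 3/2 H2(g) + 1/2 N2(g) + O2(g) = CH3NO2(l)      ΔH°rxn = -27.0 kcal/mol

ΔH°rxn = 171.8 kcal/mol

(i) as written (HCN(g) already on the product side): +32.3 kcal/mol
(ii): not needed (CO(NH2)2(s) appears nowhere else).
(iii) reversed and × 2 (CO2(g) must end up as a reactant; scale by 2 for the 2 CO2(g)): (-2)·(-94.0) = +188.0 kcal/mol
(iv) reversed (CH3NH2(g) must end up as a reactant): +5.5 kcal/mol
(v) × 2 (×2 to match 2 CH3NO2(l) in the target): (2)·(-27.0) = -54.0 kcal/mol
By Hess's law, ΔH°rxn = (+32.3) + (+188.0) + (+5.5) + (-54.0) = 171.8 kcal/mol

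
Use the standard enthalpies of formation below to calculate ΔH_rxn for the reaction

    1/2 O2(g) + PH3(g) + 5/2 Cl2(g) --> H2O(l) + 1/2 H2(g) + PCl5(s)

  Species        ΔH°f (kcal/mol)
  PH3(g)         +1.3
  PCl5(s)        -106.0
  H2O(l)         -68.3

Products: 1·(-68.3) + 1/2·(+0.0) + 1·(-106.0) = -174.3
Reactants: 1/2·(+0.0) + 1·(+1.3) + 5/2·(+0.0) = +1.3
ΔH_rxn = (-174.3) − (+1.3) = -175.6 kcal/mol

ΔH_rxn = -175.6 kcal/mol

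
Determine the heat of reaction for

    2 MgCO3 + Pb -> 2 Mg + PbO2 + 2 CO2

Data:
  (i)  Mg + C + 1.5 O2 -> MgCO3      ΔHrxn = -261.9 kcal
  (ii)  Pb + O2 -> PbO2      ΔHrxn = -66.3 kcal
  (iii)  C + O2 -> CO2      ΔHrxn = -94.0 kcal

(i) reversed and × 2: (-2)·(-261.9) = +523.8 kcal
(ii) as written: -66.3 kcal
(iii) × 2: (2)·(-94.0) = -188.0 kcal
Since enthalpy is a state function, ΔHrxn = (+523.8) + (-66.3) + (-188.0) = 269.5 kcal

ΔHrxn = 269.5 kcal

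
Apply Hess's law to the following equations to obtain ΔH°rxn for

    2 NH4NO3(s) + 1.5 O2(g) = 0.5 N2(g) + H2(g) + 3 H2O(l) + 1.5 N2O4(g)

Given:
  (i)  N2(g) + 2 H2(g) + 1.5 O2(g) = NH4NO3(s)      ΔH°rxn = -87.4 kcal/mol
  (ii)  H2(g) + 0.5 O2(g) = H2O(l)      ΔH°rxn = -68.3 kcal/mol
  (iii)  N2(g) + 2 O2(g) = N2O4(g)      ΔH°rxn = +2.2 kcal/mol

(i) reversed and × 2 (NH4NO3(s) must end up as a reactant; ×2 to match 2 NH4NO3(s) in the target): (-2)·(-87.4) = +174.8 kcal/mol
(ii) × 3 (scale by 3 for the 3 H2O(l)): (3)·(-68.3) = -204.9 kcal/mol
(iii) × 3/2 (scale by 3/2 for the 3/2 N2O4(g)): (3/2)·(+2.2) = +3.3 kcal/mol
Since enthalpy is a state function, ΔH°rxn = (+174.8) + (-204.9) + (+3.3) = -26.8 kcal/mol

ΔH°rxn = -26.8 kcal/mol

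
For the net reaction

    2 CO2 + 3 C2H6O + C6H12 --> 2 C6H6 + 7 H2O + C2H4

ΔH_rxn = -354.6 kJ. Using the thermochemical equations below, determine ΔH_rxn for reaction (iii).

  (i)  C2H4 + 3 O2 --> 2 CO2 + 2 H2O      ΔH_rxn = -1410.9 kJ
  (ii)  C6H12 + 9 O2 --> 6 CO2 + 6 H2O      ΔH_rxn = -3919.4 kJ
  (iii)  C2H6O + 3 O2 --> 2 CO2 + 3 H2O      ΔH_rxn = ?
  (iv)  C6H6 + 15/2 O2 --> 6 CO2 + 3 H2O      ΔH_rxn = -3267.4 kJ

(i) reversed: +1410.9 kJ
(ii) as written: -3919.4 kJ
(iii) × 3: contributes 3·x
(iv) reversed and × 2: (-2)·(-3267.4) = +6534.8 kJ
-354.6 = (+1410.9) + (-3919.4) + (+6534.8) + 3·x
x = (-354.6 − (+4026.3)) / (3) = -1460.3 kJ

ΔH_rxn = -1460.3 kJ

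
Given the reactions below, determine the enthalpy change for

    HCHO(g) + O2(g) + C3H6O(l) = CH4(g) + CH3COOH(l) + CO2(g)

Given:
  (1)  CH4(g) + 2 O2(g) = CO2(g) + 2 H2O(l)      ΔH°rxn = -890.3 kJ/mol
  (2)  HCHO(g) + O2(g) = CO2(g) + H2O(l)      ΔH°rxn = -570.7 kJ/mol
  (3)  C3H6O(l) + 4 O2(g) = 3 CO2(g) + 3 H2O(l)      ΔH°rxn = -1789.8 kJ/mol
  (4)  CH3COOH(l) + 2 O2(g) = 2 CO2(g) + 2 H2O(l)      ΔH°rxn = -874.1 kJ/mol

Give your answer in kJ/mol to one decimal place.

(1) reversed (CH4(g) must end up as a product): +890.3 kJ/mol
(2) as written (HCHO(g) already on the reactant side): -570.7 kJ/mol
(3) as written (C3H6O(l) already on the reactant side): -1789.8 kJ/mol
(4) reversed (reverse to put CH3COOH(l) on the product side): +874.1 kJ/mol
By Hess's law, ΔH°rxn = (-1)·(-890.3) + (1)·(-570.7) + (1)·(-1789.8) + (-1)·(-874.1) = -596.1 kJ/mol

ΔH°rxn = -596.1 kJ/mol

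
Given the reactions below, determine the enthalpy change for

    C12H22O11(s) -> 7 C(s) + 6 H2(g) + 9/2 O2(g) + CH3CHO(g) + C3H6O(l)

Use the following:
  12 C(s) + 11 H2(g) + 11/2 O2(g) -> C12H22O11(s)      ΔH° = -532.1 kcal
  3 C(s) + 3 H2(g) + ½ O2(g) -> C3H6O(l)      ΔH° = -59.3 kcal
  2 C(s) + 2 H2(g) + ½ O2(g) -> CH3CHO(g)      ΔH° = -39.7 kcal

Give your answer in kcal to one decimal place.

ΔH° = 433.1 kcal

equation 1 reversed (C12H22O11(s) must end up as a reactant): +532.1 kcal
equation 2 as written (C3H6O(l) already on the product side): -59.3 kcal
equation 3 as written (CH3CHO(g) already on the product side): -39.7 kcal
By Hess's law, ΔH° = (-1)·(-532.1) + (1)·(-59.3) + (1)·(-39.7) = 433.1 kcal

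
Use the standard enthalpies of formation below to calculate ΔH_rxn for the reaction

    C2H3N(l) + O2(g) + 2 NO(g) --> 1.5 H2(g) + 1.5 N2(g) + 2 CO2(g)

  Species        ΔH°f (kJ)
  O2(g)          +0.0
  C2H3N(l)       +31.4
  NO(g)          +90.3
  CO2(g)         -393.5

Products: 3/2·(+0.0) + 3/2·(+0.0) + 2·(-393.5) = -787.0
Reactants: 1·(+31.4) + 1·(+0.0) + 2·(+90.3) = +212.0
ΔH_rxn = (-787.0) − (+212.0) = -999.0 kJ

ΔH_rxn = -999.0 kJ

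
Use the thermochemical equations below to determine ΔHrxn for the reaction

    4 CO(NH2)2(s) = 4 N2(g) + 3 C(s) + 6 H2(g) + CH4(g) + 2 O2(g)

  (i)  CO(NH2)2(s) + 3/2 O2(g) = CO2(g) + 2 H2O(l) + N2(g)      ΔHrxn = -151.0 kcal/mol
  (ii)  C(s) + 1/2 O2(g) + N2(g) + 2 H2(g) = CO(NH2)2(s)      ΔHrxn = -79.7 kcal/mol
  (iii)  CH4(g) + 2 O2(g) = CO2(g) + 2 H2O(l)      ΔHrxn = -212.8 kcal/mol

ΔHrxn = 300.9 kcal/mol

(i) as written: -151.0 kcal/mol
(ii) reversed and × 3 (reverse to put C(s) on the product side; ×3 to match 3 C(s) in the target): (-3)·(-79.7) = +239.1 kcal/mol
(iii) reversed (reverse to put CH4(g) on the product side): +212.8 kcal/mol
ΔHrxn = (-151.0) + (+239.1) + (+212.8) = 300.9 kcal/mol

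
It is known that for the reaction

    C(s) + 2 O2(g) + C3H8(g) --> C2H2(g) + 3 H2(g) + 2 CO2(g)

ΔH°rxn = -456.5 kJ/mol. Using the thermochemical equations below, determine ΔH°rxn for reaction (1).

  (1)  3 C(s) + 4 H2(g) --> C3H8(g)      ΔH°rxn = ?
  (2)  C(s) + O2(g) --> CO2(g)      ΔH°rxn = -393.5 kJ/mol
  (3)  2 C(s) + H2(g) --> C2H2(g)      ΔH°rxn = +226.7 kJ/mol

ΔH°rxn = -103.8 kJ/mol

(1) reversed: contributes −x
(2) × 2: (2)·(-393.5) = -787.0 kJ/mol
(3) as written: +226.7 kJ/mol
-456.5 = (-787.0) + (+226.7) − x
x = (-456.5 − (-560.3)) / (-1) = -103.8 kJ/mol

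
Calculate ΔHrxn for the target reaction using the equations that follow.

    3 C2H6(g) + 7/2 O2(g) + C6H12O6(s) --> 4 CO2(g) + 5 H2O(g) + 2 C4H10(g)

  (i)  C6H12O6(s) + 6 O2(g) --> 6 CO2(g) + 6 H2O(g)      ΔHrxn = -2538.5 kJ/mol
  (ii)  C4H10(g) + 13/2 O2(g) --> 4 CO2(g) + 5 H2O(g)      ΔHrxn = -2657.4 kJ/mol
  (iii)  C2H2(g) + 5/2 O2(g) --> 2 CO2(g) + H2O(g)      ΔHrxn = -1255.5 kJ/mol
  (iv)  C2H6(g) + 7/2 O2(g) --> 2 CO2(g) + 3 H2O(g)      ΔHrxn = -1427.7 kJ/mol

(i) as written: -2538.5 kJ/mol
(ii) reversed and × 2: (-2)·(-2657.4) = +5314.8 kJ/mol
(iii): not needed.
(iv) × 3: (3)·(-1427.7) = -4283.1 kJ/mol
Since enthalpy is a state function, ΔHrxn = (1)·(-2538.5) + (-2)·(-2657.4) + (3)·(-1427.7) = -1506.8 kJ/mol

ΔHrxn = -1506.8 kJ/mol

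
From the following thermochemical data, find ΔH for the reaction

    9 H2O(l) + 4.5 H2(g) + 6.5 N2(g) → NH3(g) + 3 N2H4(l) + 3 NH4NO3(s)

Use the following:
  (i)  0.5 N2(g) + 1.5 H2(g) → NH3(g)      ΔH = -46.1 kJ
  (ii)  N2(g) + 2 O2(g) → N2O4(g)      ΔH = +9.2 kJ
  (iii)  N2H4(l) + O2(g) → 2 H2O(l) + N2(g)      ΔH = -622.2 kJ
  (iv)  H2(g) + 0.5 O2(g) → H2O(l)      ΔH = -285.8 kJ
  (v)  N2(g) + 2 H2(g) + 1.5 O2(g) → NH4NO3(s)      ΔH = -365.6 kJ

ΔH = 1581.1 kJ

(i) as written (NH3(g) already on the product side): -46.1 kJ
(ii): not needed (N2O4(g) appears nowhere else).
(iii) reversed and × 3 (N2H4(l) must end up as a product; ×3 to match 3 N2H4(l) in the target): (-3)·(-622.2) = +1866.6 kJ
(iv) reversed and × 3: (-3)·(-285.8) = +857.4 kJ
(v) × 3 (scale by 3 for the 3 NH4NO3(s)): (3)·(-365.6) = -1096.8 kJ
ΔH = (1)·(-46.1) + (-3)·(-622.2) + (-3)·(-285.8) + (3)·(-365.6) = 1581.1 kJ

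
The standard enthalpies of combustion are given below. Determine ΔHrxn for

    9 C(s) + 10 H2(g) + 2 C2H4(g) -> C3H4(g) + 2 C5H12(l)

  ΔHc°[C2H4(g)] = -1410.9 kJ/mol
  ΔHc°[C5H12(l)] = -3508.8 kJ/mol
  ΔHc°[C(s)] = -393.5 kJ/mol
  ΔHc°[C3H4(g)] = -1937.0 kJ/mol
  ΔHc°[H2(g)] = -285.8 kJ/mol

Using ΔH = Σ nΔHc°(reactants) − Σ nΔHc°(products):
= [9·(-393.5) + 10·(-285.8) + 2·(-1410.9)] − [1·(-1937.0) + 2·(-3508.8)]
= -266.7 kJ/mol

ΔHrxn = -266.7 kJ/mol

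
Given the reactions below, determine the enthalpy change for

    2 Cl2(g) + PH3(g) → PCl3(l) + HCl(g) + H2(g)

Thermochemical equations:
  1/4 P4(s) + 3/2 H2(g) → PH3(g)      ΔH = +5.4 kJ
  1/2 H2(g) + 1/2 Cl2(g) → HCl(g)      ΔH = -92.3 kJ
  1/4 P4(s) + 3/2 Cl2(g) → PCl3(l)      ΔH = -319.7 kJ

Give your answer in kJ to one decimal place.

equation 1 reversed: -5.4 kJ
equation 2 as written: -92.3 kJ
equation 3 as written: -319.7 kJ
By Hess's law, ΔH = (-5.4) + (-92.3) + (-319.7) = -417.4 kJ

ΔH = -417.4 kJ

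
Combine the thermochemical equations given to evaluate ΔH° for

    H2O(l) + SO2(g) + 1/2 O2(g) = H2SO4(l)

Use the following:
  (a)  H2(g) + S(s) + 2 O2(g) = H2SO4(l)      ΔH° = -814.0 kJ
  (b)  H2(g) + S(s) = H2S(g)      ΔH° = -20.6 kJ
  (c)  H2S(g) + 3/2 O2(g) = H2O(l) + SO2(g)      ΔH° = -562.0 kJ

(a) as written: -814.0 kJ
(b) reversed: +20.6 kJ
(c) reversed: +562.0 kJ
ΔH° = (-814.0) + (+20.6) + (+562.0) = -231.4 kJ

ΔH° = -231.4 kJ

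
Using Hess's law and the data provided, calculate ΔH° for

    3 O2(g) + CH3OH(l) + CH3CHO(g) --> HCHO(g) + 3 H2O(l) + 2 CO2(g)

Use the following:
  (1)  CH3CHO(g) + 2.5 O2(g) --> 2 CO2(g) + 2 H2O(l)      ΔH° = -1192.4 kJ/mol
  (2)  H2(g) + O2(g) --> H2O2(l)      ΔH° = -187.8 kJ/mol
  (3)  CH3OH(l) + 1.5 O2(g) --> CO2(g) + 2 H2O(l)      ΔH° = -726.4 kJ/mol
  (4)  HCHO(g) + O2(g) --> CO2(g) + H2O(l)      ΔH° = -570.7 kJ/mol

(1) as written: -1192.4 kJ/mol
(2): not needed.
(3) as written: -726.4 kJ/mol
(4) reversed: +570.7 kJ/mol
ΔH° = (-1192.4) + (-726.4) + (+570.7) = -1348.1 kJ/mol

ΔH° = -1348.1 kJ/mol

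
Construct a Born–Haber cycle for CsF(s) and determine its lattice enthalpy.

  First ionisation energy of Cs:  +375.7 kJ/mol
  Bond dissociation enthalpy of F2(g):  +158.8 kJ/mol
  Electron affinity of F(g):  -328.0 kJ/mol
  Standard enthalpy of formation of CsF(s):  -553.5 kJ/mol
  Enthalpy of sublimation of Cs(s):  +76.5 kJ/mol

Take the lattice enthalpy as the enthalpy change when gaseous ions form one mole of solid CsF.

U = -757.1 kJ/mol

ΔHf° = 1·ΔHsub + 1·(ΣIE) + 1/2·D(F2) + 1·EA + U
-553.5 = 1·(+76.5) + 1·(+375.7) + 1/2·(+158.8) + 1·(-328.0) + U
U = -553.5 − (+203.6) = -757.1 kJ/mol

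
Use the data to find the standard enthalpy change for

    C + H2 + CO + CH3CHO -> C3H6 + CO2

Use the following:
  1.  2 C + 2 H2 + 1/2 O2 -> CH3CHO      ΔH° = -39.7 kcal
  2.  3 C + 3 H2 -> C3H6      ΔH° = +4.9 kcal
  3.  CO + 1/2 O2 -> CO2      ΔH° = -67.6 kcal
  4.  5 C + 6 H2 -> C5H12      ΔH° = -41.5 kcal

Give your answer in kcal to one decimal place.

eq. 1 reversed (CH3CHO must end up as a reactant): +39.7 kcal
eq. 2 as written (C3H6 already on the product side): +4.9 kcal
eq. 3 as written (CO already on the reactant side): -67.6 kcal
eq. 4: not needed (C5H12 appears nowhere else).
Summing the manipulated equations, ΔH° = (+39.7) + (+4.9) + (-67.6) = -23.0 kcal

ΔH° = -23.0 kcal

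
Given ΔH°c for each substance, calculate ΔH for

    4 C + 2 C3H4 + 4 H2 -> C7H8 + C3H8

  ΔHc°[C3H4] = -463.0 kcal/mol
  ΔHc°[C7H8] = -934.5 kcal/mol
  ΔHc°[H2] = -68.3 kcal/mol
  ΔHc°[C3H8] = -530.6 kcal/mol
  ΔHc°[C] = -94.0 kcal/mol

ΔH = -110.1 kcal/mol

Using ΔH = Σ nΔHc°(reactants) − Σ nΔHc°(products):
= [4·(-94.0) + 2·(-463.0) + 4·(-68.3)] − [1·(-934.5) + 1·(-530.6)]
= -110.1 kcal/mol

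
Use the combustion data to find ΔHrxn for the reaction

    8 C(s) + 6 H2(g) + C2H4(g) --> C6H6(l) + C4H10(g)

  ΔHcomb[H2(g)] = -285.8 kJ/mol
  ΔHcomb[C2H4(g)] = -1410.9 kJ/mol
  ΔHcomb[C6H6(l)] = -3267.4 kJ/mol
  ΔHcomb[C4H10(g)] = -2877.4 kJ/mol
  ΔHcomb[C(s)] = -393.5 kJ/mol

ΔHrxn = -128.9 kJ/mol

With combustion enthalpies, reactants minus products:
= [8·(-393.5) + 6·(-285.8) + 1·(-1410.9)] − [1·(-3267.4) + 1·(-2877.4)]
= -128.9 kJ/mol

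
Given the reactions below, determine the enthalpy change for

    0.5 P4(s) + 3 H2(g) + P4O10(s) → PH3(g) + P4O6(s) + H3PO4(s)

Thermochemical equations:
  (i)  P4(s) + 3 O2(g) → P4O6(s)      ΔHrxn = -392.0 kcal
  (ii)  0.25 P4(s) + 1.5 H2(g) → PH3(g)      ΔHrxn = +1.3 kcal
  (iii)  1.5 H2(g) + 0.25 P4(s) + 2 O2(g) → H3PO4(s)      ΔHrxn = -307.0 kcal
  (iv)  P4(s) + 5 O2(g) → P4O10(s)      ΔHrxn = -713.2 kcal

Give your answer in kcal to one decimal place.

ΔHrxn = 15.5 kcal

(i) as written (P4O6(s) already on the product side): -392.0 kcal
(ii) as written (PH3(g) already on the product side): +1.3 kcal
(iii) as written (H3PO4(s) already on the product side): -307.0 kcal
(iv) reversed (P4O10(s) must end up as a reactant): +713.2 kcal
ΔHrxn = (1)·(-392.0) + (1)·(+1.3) + (1)·(-307.0) + (-1)·(-713.2) = 15.5 kcal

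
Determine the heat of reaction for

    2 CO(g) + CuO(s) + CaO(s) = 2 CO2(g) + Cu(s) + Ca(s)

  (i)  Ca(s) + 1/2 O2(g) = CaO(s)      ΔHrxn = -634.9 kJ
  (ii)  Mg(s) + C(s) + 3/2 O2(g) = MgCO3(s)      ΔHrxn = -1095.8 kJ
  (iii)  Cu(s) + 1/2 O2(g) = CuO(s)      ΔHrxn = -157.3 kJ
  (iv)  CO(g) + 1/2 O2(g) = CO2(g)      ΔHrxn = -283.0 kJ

(i) reversed: +634.9 kJ
(ii): not needed.
(iii) reversed: +157.3 kJ
(iv) × 2: (2)·(-283.0) = -566.0 kJ
ΔHrxn = (+634.9) + (+157.3) + (-566.0) = 226.2 kJ

ΔHrxn = 226.2 kJ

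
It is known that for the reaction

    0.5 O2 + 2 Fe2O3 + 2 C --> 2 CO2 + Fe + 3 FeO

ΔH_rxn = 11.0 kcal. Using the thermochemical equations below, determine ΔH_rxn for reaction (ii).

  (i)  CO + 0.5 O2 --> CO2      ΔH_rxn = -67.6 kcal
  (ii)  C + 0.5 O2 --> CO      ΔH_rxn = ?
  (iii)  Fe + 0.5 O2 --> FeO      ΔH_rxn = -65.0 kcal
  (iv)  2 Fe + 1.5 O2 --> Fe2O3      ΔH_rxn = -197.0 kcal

ΔH_rxn = -26.4 kcal

(i) × 2: (2)·(-67.6) = -135.2 kcal
(ii) × 2: contributes 2·x
(iii) × 3: (3)·(-65.0) = -195.0 kcal
(iv) reversed and × 2: (-2)·(-197.0) = +394.0 kcal
+11.0 = (-135.2) + (-195.0) + (+394.0) + 2·x
x = (+11.0 − (+63.8)) / (2) = -26.4 kcal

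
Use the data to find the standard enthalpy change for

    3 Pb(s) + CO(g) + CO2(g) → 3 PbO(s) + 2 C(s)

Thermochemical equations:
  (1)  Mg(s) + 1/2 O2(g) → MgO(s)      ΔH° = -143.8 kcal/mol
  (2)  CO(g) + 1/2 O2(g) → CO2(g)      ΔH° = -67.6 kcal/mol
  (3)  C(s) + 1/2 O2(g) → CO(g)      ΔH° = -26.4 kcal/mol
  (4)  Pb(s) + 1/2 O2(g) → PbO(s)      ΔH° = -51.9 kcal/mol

ΔH° = -35.3 kcal/mol

(1): not needed (MgO(s) appears nowhere else).
(2) reversed (CO2(g) must end up as a reactant): +67.6 kcal/mol
(3) reversed and × 2 (C(s) must end up as a product; scale by 2 for the 2 C(s)): (-2)·(-26.4) = +52.8 kcal/mol
(4) × 3 (×3 to match 3 PbO(s) in the target): (3)·(-51.9) = -155.7 kcal/mol
ΔH° = (+67.6) + (+52.8) + (-155.7) = -35.3 kcal/mol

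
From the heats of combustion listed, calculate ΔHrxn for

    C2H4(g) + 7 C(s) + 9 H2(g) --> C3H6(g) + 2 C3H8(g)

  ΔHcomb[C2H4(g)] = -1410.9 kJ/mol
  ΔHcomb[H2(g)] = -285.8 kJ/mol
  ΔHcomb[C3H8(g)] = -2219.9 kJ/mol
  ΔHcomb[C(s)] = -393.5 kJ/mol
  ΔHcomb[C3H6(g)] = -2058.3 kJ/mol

ΔHrxn = -239.5 kJ/mol

Using ΔH = Σ nΔHc°(reactants) − Σ nΔHc°(products):
= [1·(-1410.9) + 7·(-393.5) + 9·(-285.8)] − [1·(-2058.3) + 2·(-2219.9)]
= -239.5 kJ/mol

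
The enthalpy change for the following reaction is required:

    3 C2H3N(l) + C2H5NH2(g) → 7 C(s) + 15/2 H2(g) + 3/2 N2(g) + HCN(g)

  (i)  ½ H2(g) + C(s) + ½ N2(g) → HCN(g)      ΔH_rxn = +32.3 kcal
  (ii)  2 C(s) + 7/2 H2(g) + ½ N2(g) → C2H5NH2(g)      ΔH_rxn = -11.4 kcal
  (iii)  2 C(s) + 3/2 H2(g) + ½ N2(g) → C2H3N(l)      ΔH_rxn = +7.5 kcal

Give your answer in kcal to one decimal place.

ΔH_rxn = 21.2 kcal

(i) as written: +32.3 kcal
(ii) reversed: +11.4 kcal
(iii) reversed and × 3: (-3)·(+7.5) = -22.5 kcal
Since enthalpy is a state function, ΔH_rxn = (1)·(+32.3) + (-1)·(-11.4) + (-3)·(+7.5) = 21.2 kcal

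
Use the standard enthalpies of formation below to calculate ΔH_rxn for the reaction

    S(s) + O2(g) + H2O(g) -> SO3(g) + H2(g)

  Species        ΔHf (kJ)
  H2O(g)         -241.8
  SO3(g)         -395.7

ΔH_rxn = -153.9 kJ

Products: 1·(-395.7) + 1·(+0.0) = -395.7
Reactants: 1·(+0.0) + 1·(+0.0) + 1·(-241.8) = -241.8
ΔH_rxn = (-395.7) − (-241.8) = -153.9 kJ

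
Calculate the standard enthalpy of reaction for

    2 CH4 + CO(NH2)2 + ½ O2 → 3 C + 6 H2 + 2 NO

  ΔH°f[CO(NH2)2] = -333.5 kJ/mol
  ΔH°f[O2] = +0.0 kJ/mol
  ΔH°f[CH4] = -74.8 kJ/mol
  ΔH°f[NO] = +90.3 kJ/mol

ΔH_rxn = 663.7 kJ/mol

ΔH°rxn = Σ nΔHf°(products) − Σ nΔHf°(reactants).
Products: 3·(+0.0) + 6·(+0.0) + 2·(+90.3) = +180.6
Reactants: 2·(-74.8) + 1·(-333.5) + 1/2·(+0.0) = -483.1
ΔH_rxn = (+180.6) − (-483.1) = 663.7 kJ/mol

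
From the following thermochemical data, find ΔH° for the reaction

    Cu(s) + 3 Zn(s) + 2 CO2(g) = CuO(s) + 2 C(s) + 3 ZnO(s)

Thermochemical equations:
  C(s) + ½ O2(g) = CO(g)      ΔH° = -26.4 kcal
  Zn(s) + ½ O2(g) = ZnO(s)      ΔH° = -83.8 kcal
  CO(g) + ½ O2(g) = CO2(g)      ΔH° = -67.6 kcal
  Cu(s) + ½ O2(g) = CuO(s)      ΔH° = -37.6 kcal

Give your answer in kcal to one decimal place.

equation 1 reversed and × 2: (-2)·(-26.4) = +52.8 kcal
equation 2 × 3: (3)·(-83.8) = -251.4 kcal
equation 3 reversed and × 2: (-2)·(-67.6) = +135.2 kcal
equation 4 as written: -37.6 kcal
Since enthalpy is a state function, ΔH° = (+52.8) + (-251.4) + (+135.2) + (-37.6) = -101.0 kcal

ΔH° = -101.0 kcal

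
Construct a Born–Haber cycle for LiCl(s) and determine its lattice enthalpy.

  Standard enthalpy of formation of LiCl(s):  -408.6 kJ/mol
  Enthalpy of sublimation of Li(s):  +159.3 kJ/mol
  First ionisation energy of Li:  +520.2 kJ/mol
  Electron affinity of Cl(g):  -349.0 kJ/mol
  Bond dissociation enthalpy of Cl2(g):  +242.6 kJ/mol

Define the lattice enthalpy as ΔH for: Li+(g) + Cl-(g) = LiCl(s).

ΔHf° = 1·ΔHsub + 1·(ΣIE) + 1/2·D(Cl2) + 1·EA + U
-408.6 = 1·(+159.3) + 1·(+520.2) + 1/2·(+242.6) + 1·(-349.0) + U
U = -408.6 − (+451.8) = -860.4 kJ/mol

U = -860.4 kJ/mol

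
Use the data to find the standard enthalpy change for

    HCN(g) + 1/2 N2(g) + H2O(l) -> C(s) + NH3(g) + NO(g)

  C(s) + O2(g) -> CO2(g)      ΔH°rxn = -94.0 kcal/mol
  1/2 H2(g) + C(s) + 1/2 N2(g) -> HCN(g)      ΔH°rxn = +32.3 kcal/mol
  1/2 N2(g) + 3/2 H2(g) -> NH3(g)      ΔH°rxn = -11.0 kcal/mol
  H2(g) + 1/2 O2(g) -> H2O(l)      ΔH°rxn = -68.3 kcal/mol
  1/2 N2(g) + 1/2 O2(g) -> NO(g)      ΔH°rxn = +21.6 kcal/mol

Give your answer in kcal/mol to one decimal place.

equation 1: not needed.
equation 2 reversed: -32.3 kcal/mol
equation 3 as written: -11.0 kcal/mol
equation 4 reversed: +68.3 kcal/mol
equation 5 as written: +21.6 kcal/mol
ΔH°rxn = (-1)·(+32.3) + (1)·(-11.0) + (-1)·(-68.3) + (1)·(+21.6) = 46.6 kcal/mol

ΔH°rxn = 46.6 kcal/mol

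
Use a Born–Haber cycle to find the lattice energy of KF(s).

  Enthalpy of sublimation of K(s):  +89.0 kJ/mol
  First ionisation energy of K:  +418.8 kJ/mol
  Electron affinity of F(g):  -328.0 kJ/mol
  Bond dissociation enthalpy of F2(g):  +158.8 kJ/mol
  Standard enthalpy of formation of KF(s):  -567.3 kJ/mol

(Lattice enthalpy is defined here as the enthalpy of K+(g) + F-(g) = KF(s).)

U = -826.5 kJ/mol

ΔHf° = 1·ΔHsub + 1·(ΣIE) + 1/2·D(F2) + 1·EA + U
-567.3 = 1·(+89.0) + 1·(+418.8) + 1/2·(+158.8) + 1·(-328.0) + U
U = -567.3 − (+259.2) = -826.5 kJ/mol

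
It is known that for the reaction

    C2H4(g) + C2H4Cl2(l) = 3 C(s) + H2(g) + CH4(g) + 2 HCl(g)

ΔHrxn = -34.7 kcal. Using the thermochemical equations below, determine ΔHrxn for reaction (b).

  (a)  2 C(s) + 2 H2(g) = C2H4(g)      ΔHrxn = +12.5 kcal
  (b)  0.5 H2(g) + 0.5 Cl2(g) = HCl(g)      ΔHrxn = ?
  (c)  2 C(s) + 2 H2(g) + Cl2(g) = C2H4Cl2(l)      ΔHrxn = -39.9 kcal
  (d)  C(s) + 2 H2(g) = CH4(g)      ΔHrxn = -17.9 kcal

ΔHrxn = -22.1 kcal

(a) reversed: -12.5 kcal
(b) × 2: contributes 2·x
(c) reversed: +39.9 kcal
(d) as written: -17.9 kcal
-34.7 = (-12.5) + (+39.9) + (-17.9) + 2·x
x = (-34.7 − (+9.5)) / (2) = -22.1 kcal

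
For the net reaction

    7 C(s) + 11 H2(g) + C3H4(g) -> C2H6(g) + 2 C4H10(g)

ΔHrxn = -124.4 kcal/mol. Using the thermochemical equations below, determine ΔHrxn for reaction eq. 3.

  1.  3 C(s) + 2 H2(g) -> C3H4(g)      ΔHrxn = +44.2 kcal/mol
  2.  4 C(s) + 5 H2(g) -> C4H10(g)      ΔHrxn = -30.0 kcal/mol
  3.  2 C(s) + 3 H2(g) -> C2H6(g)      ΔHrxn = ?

eq. 1 reversed: -44.2 kcal/mol
eq. 2 × 2: (2)·(-30.0) = -60.0 kcal/mol
eq. 3 as written: contributes x
-124.4 = (-44.2) + (-60.0) + x
x = (-124.4 − (-104.2)) / (1) = -20.2 kcal/mol

ΔHrxn = -20.2 kcal/mol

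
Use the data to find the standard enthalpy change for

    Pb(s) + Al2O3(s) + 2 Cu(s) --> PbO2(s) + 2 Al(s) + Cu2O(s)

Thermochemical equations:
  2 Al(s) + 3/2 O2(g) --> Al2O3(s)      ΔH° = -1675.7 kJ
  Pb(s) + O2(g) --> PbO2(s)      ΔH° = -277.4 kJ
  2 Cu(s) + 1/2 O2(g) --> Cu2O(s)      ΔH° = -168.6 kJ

equation 1 reversed: +1675.7 kJ
equation 2 as written: -277.4 kJ
equation 3 as written: -168.6 kJ
ΔH° = (-1)·(-1675.7) + (1)·(-277.4) + (1)·(-168.6) = 1229.7 kJ

ΔH° = 1229.7 kJ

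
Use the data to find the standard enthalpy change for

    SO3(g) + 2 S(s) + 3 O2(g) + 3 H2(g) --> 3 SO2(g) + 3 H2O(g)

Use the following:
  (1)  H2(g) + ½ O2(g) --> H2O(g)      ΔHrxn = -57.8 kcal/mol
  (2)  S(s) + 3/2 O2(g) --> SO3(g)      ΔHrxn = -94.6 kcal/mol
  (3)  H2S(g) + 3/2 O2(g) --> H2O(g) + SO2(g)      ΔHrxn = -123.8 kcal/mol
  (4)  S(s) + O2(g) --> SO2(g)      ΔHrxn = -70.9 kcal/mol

(1) × 3 (×3 to match 3 H2(g) in the target): (3)·(-57.8) = -173.4 kcal/mol
(2) reversed (SO3(g) must end up as a reactant): +94.6 kcal/mol
(3): not needed (H2S(g) appears nowhere else).
(4) × 3: (3)·(-70.9) = -212.7 kcal/mol
By Hess's law, ΔHrxn = (-173.4) + (+94.6) + (-212.7) = -291.5 kcal/mol

ΔHrxn = -291.5 kcal/mol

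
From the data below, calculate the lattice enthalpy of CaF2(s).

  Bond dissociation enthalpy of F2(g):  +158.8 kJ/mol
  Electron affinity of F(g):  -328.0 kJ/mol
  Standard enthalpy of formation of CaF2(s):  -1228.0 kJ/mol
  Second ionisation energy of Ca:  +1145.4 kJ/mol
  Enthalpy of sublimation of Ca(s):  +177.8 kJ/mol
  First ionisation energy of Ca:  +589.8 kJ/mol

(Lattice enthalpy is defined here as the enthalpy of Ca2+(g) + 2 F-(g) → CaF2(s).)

ΔHf° = 1·ΔHsub + 1·(ΣIE) + 1·D(F2) + 2·EA + U
-1228.0 = 1·(+177.8) + 1·(+1735.2) + 1·(+158.8) + 2·(-328.0) + U
U = -1228.0 − (+1415.8) = -2643.8 kJ/mol

U = -2643.8 kJ/mol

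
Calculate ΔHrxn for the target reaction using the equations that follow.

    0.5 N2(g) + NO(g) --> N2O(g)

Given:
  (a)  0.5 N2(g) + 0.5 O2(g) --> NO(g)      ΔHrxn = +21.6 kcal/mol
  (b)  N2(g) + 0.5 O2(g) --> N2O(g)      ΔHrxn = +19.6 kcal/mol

ΔHrxn = -2.0 kcal/mol

(a) reversed (NO(g) must end up as a reactant): -21.6 kcal/mol
(b) as written (N2O(g) already on the product side): +19.6 kcal/mol
ΔHrxn = (-21.6) + (+19.6) = -2.0 kcal/mol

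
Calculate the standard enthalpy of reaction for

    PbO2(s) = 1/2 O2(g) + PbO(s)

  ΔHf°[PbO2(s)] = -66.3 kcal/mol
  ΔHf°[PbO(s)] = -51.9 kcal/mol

ΔHrxn = 14.4 kcal/mol

Products: 1/2·(+0.0) + 1·(-51.9) = -51.9
Reactants: 1·(-66.3) = -66.3
ΔHrxn = (-51.9) − (-66.3) = 14.4 kcal/mol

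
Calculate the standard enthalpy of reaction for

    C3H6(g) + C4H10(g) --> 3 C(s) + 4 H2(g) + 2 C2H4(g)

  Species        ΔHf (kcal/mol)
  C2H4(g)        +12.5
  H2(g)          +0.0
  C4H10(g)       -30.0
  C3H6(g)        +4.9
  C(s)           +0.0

ΔHrxn = 50.1 kcal/mol

ΔH°rxn = Σ nΔHf°(products) − Σ nΔHf°(reactants).
Products: 3·(+0.0) + 4·(+0.0) + 2·(+12.5) = +25.0
Reactants: 1·(+4.9) + 1·(-30.0) = -25.1
ΔHrxn = (+25.0) − (-25.1) = 50.1 kcal/mol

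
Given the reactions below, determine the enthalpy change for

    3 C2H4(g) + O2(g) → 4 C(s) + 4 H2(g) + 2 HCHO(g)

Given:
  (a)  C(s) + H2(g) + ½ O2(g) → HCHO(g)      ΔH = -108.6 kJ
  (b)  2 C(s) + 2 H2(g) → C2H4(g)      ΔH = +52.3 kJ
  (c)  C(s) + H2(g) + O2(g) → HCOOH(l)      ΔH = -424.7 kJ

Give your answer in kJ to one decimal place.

(a) × 2: (2)·(-108.6) = -217.2 kJ
(b) reversed and × 3: (-3)·(+52.3) = -156.9 kJ
(c): not needed.
Combining the equations, ΔH = (2)·(-108.6) + (-3)·(+52.3) = -374.1 kJ

ΔH = -374.1 kJ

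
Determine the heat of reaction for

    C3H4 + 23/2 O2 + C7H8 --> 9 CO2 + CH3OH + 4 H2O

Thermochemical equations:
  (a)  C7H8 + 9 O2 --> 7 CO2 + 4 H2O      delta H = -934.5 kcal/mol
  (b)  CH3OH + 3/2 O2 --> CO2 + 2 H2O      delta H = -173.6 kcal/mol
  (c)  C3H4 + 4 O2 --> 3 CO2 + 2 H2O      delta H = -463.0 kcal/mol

delta H = -1223.9 kcal/mol

(a) as written (C7H8 already on the reactant side): -934.5 kcal/mol
(b) reversed (CH3OH must end up as a product): +173.6 kcal/mol
(c) as written (C3H4 already on the reactant side): -463.0 kcal/mol
Since enthalpy is a state function, delta H = (-934.5) + (+173.6) + (-463.0) = -1223.9 kcal/mol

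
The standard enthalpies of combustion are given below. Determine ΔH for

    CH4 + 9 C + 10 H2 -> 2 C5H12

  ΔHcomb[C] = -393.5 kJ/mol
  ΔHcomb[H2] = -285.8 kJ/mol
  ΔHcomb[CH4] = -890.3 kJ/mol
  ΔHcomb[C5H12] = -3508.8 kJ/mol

Using ΔH = Σ nΔHc°(reactants) − Σ nΔHc°(products):
= [1·(-890.3) + 9·(-393.5) + 10·(-285.8)] − [2·(-3508.8)]
= -272.2 kJ/mol

ΔH = -272.2 kJ/mol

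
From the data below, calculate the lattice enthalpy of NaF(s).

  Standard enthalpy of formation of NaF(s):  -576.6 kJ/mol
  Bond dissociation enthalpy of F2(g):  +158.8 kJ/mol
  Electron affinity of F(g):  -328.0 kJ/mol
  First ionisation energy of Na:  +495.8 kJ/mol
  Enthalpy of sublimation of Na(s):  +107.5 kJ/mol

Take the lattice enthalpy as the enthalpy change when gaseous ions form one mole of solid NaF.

ΔHf° = 1·ΔHsub + 1·(ΣIE) + 1/2·D(F2) + 1·EA + U
-576.6 = 1·(+107.5) + 1·(+495.8) + 1/2·(+158.8) + 1·(-328.0) + U
U = -576.6 − (+354.7) = -931.3 kJ/mol

U = -931.3 kJ/mol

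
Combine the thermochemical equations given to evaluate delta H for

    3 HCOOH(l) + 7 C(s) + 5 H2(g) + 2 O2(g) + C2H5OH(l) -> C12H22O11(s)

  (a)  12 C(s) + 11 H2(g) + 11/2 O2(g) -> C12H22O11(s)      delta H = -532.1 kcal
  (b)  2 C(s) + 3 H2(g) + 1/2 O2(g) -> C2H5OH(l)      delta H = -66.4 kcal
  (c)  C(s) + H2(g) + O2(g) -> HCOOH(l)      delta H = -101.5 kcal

delta H = -161.2 kcal

(a) as written (C12H22O11(s) already on the product side): -532.1 kcal
(b) reversed (reverse to put C2H5OH(l) on the reactant side): +66.4 kcal
(c) reversed and × 3 (HCOOH(l) must end up as a reactant; ×3 to match 3 HCOOH(l) in the target): (-3)·(-101.5) = +304.5 kcal
Summing the manipulated equations, delta H = (1)·(-532.1) + (-1)·(-66.4) + (-3)·(-101.5) = -161.2 kcal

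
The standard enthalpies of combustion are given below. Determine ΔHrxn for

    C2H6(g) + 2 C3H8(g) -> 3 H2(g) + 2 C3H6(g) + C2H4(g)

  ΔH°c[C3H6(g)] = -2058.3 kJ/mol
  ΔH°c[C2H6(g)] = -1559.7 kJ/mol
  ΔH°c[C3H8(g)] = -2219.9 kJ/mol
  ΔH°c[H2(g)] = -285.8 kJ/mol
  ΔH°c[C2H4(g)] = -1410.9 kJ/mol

Using ΔH = Σ nΔHc°(reactants) − Σ nΔHc°(products):
= [1·(-1559.7) + 2·(-2219.9)] − [3·(-285.8) + 2·(-2058.3) + 1·(-1410.9)]
= 385.4 kJ/mol

ΔHrxn = 385.4 kJ/mol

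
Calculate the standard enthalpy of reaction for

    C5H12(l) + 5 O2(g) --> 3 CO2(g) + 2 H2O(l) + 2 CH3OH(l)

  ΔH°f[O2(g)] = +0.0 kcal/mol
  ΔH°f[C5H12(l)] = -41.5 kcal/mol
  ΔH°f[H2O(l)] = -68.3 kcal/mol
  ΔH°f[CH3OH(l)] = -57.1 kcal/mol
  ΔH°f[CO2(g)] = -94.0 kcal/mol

Products: 3·(-94.0) + 2·(-68.3) + 2·(-57.1) = -532.8
Reactants: 1·(-41.5) + 5·(+0.0) = -41.5
ΔHrxn = (-532.8) − (-41.5) = -491.3 kcal/mol

ΔHrxn = -491.3 kcal/mol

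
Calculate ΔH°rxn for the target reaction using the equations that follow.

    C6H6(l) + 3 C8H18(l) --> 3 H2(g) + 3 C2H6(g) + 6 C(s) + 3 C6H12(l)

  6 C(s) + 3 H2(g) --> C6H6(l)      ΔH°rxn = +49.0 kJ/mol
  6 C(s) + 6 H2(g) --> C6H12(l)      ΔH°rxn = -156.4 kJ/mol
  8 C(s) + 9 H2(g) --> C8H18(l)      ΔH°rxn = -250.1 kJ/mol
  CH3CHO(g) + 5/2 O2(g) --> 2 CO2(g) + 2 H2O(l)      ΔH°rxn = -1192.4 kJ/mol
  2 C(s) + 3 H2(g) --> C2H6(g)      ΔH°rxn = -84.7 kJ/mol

ΔH°rxn = -22.0 kJ/mol

equation 1 reversed (C6H6(l) must end up as a reactant): -49.0 kJ/mol
equation 2 × 3 (×3 to match 3 C6H12(l) in the target): (3)·(-156.4) = -469.2 kJ/mol
equation 3 reversed and × 3 (reverse to put C8H18(l) on the reactant side; ×3 to match 3 C8H18(l) in the target): (-3)·(-250.1) = +750.3 kJ/mol
equation 4: not needed (H2O(l) appears nowhere else).
equation 5 × 3 (×3 to match 3 C2H6(g) in the target): (3)·(-84.7) = -254.1 kJ/mol
Combining the equations, ΔH°rxn = (-49.0) + (-469.2) + (+750.3) + (-254.1) = -22.0 kJ/mol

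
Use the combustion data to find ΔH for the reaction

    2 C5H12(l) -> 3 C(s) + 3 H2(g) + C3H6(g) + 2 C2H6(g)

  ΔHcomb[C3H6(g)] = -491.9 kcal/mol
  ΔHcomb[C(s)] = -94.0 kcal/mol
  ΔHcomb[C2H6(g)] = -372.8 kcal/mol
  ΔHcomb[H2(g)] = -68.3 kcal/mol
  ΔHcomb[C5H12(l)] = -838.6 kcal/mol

Using ΔH = Σ nΔHc°(reactants) − Σ nΔHc°(products):
= [2·(-838.6)] − [3·(-94.0) + 3·(-68.3) + 1·(-491.9) + 2·(-372.8)]
= 47.2 kcal/mol

ΔH = 47.2 kcal/mol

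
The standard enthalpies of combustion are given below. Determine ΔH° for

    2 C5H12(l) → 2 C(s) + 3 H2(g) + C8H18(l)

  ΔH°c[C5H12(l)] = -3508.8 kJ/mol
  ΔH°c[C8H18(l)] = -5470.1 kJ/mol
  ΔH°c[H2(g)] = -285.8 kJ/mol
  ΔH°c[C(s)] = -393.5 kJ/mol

ΔH° = 96.9 kJ/mol

Using ΔH = Σ nΔHc°(reactants) − Σ nΔHc°(products):
= [2·(-3508.8)] − [2·(-393.5) + 3·(-285.8) + 1·(-5470.1)]
= 96.9 kJ/mol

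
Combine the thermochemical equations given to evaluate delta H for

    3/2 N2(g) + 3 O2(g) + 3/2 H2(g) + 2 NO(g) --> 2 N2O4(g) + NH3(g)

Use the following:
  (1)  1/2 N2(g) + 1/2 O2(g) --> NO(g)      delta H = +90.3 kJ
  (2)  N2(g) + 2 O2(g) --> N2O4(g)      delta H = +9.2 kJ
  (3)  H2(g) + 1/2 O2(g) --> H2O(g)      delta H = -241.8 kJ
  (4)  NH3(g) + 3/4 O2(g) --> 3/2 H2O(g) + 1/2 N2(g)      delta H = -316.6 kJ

(1) reversed and × 2 (NO(g) must end up as a reactant; ×2 to match 2 NO(g) in the target): (-2)·(+90.3) = -180.6 kJ
(2) × 2 (scale by 2 for the 2 N2O4(g)): (2)·(+9.2) = +18.4 kJ
(3) × 3/2 (scale by 3/2 for the 3/2 H2(g)): (3/2)·(-241.8) = -362.7 kJ
(4) reversed (reverse to put NH3(g) on the product side): +316.6 kJ
Since enthalpy is a state function, delta H = (-180.6) + (+18.4) + (-362.7) + (+316.6) = -208.3 kJ

delta H = -208.3 kJ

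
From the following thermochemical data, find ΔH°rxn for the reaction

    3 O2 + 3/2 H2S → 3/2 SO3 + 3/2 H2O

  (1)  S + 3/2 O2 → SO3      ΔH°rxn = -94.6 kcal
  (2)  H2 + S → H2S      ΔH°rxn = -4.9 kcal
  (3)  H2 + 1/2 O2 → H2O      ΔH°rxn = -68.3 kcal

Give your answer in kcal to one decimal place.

(1) × 3/2 (×3/2 to match 3/2 SO3 in the target): (3/2)·(-94.6) = -141.9 kcal
(2) reversed and × 3/2 (H2S must end up as a reactant; ×3/2 to match 3/2 H2S in the target): (-3/2)·(-4.9) = +7.35 kcal
(3) × 3/2 (scale by 3/2 for the 3/2 H2O): (3/2)·(-68.3) = -102.45 kcal
Summing the manipulated equations, ΔH°rxn = (-141.9) + (+7.35) + (-102.45) = -237.0 kcal

ΔH°rxn = -237.0 kcal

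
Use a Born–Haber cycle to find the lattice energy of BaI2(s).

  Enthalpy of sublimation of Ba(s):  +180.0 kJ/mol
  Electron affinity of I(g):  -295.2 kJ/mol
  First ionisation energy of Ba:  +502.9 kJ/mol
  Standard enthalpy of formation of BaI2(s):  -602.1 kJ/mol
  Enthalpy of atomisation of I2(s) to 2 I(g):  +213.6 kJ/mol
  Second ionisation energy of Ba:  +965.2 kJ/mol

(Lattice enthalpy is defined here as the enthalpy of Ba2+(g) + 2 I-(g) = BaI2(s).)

U = -1873.4 kJ/mol

ΔHf° = 1·ΔHsub + 1·(ΣIE) + 1·D(I2) + 2·EA + U
-602.1 = 1·(+180.0) + 1·(+1468.1) + 1·(+213.6) + 2·(-295.2) + U
U = -602.1 − (+1271.3) = -1873.4 kJ/mol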